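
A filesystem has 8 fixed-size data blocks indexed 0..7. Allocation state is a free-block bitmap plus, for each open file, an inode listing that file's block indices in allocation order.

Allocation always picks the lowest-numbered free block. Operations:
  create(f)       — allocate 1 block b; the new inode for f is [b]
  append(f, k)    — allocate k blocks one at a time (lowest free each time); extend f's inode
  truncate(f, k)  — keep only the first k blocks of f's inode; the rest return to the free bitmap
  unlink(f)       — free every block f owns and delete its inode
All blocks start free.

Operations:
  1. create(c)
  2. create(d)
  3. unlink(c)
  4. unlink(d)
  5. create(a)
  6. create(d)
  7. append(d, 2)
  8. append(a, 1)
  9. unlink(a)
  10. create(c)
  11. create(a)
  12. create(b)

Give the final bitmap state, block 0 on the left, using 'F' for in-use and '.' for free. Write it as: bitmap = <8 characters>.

create(c): bitmap=F....... | c=[0]
create(d): bitmap=FF...... | c=[0] d=[1]
unlink(c): bitmap=.F...... | d=[1]
unlink(d): bitmap=........ | 
create(a): bitmap=F....... | a=[0]
create(d): bitmap=FF...... | a=[0] d=[1]
append(d, 2): bitmap=FFFF.... | a=[0] d=[1, 2, 3]
append(a, 1): bitmap=FFFFF... | a=[0, 4] d=[1, 2, 3]
unlink(a): bitmap=.FFF.... | d=[1, 2, 3]
create(c): bitmap=FFFF.... | c=[0] d=[1, 2, 3]
create(a): bitmap=FFFFF... | a=[4] c=[0] d=[1, 2, 3]
create(b): bitmap=FFFFFF.. | a=[4] b=[5] c=[0] d=[1, 2, 3]

bitmap = FFFFFF..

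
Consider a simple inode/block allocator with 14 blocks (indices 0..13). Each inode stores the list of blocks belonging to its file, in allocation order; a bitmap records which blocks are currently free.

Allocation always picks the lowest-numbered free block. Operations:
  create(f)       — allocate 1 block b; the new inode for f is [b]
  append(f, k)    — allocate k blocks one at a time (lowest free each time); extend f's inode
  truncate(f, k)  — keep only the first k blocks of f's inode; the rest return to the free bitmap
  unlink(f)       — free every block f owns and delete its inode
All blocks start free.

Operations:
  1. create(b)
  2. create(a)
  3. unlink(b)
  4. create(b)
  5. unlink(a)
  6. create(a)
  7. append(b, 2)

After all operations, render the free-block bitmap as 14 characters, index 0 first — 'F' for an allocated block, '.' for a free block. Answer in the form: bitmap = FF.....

[1] create(b) — b=0 (map F.............)
[2] create(a) — a=1 b=0 (map FF............)
[3] unlink(b) — a=1 (map .F............)
[4] create(b) — a=1 b=0 (map FF............)
[5] unlink(a) — b=0 (map F.............)
[6] create(a) — a=1 b=0 (map FF............)
[7] append(b, 2) — a=1 b=0,2,3 (map FFFF..........)

bitmap = FFFF..........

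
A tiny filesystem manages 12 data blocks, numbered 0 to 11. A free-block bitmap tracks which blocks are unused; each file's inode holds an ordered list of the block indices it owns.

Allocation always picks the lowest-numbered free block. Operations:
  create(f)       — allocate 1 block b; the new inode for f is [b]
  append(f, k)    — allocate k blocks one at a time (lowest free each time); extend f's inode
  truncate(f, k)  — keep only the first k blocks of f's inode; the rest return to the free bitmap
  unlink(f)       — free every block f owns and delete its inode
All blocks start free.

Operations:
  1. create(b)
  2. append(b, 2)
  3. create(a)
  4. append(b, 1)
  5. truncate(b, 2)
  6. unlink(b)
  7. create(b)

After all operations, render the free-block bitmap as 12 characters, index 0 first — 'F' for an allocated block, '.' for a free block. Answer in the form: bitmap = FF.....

bitmap = F..F........

[1] create(b) — b=0 (map F...........)
[2] append(b, 2) — b=0,1,2 (map FFF.........)
[3] create(a) — a=3 b=0,1,2 (map FFFF........)
[4] append(b, 1) — a=3 b=0,1,2,4 (map FFFFF.......)
[5] truncate(b, 2) — a=3 b=0,1 (map FF.F........)
[6] unlink(b) — a=3 (map ...F........)
[7] create(b) — a=3 b=0 (map F..F........)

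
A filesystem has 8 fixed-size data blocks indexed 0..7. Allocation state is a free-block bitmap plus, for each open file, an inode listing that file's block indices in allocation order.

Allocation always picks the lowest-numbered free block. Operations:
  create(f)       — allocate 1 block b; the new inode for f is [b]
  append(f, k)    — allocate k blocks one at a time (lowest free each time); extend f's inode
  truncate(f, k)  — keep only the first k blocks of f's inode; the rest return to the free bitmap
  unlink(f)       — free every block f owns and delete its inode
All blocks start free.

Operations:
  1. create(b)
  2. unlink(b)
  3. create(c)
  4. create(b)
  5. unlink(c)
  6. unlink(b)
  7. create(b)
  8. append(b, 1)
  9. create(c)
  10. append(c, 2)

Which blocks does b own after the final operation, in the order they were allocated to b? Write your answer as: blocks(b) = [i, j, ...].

blocks(b) = [0, 1]

create(b): bitmap=F....... | b=[0]
unlink(b): bitmap=........ | 
create(c): bitmap=F....... | c=[0]
create(b): bitmap=FF...... | b=[1] c=[0]
unlink(c): bitmap=.F...... | b=[1]
unlink(b): bitmap=........ | 
create(b): bitmap=F....... | b=[0]
append(b, 1): bitmap=FF...... | b=[0, 1]
create(c): bitmap=FFF..... | b=[0, 1] c=[2]
append(c, 2): bitmap=FFFFF... | b=[0, 1] c=[2, 3, 4]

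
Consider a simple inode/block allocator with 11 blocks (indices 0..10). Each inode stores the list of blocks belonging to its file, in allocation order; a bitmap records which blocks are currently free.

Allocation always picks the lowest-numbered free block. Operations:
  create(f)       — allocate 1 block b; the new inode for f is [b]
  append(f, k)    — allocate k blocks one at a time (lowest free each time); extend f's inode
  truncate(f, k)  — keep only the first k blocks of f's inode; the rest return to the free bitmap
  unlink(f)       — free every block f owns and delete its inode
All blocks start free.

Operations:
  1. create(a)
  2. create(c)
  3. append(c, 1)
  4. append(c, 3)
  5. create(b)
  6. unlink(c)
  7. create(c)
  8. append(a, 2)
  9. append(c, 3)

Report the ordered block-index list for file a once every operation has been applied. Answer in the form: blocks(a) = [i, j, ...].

  1. create(a)  ⇒  F..........  {a→[0]}
  2. create(c)  ⇒  FF.........  {a→[0]; c→[1]}
  3. append(c, 1)  ⇒  FFF........  {a→[0]; c→[1, 2]}
  4. append(c, 3)  ⇒  FFFFFF.....  {a→[0]; c→[1, 2, 3, 4, 5]}
  5. create(b)  ⇒  FFFFFFF....  {a→[0]; b→[6]; c→[1, 2, 3, 4, 5]}
  6. unlink(c)  ⇒  F.....F....  {a→[0]; b→[6]}
  7. create(c)  ⇒  FF....F....  {a→[0]; b→[6]; c→[1]}
  8. append(a, 2)  ⇒  FFFF..F....  {a→[0, 2, 3]; b→[6]; c→[1]}
  9. append(c, 3)  ⇒  FFFFFFFF...  {a→[0, 2, 3]; b→[6]; c→[1, 4, 5, 7]}

blocks(a) = [0, 2, 3]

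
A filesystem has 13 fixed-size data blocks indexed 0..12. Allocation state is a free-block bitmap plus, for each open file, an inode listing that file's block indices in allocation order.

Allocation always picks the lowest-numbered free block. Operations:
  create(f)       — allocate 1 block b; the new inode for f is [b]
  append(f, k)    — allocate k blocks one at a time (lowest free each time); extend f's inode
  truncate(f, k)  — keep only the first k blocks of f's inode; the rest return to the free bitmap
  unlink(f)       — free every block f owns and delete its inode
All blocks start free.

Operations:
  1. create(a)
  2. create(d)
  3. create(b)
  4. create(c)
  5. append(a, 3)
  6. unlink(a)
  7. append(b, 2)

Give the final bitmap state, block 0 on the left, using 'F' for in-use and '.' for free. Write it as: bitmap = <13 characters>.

[1] create(a) — a=0 (map F............)
[2] create(d) — a=0 d=1 (map FF...........)
[3] create(b) — a=0 b=2 d=1 (map FFF..........)
[4] create(c) — a=0 b=2 c=3 d=1 (map FFFF.........)
[5] append(a, 3) — a=0,4,5,6 b=2 c=3 d=1 (map FFFFFFF......)
[6] unlink(a) — b=2 c=3 d=1 (map .FFF.........)
[7] append(b, 2) — b=2,0,4 c=3 d=1 (map FFFFF........)

bitmap = FFFFF........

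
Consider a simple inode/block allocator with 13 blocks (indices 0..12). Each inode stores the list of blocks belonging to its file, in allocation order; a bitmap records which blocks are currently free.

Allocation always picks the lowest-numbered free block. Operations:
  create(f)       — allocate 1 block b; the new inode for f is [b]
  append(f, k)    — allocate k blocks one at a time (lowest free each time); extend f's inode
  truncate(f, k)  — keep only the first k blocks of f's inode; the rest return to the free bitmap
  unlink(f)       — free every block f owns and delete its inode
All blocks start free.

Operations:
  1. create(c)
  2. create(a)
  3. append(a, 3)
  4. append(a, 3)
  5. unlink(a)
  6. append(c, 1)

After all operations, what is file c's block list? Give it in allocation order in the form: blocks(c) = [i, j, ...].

blocks(c) = [0, 1]

[1] create(c) — c=0 (map F............)
[2] create(a) — a=1 c=0 (map FF...........)
[3] append(a, 3) — a=1,2,3,4 c=0 (map FFFFF........)
[4] append(a, 3) — a=1,2,3,4,5,6,7 c=0 (map FFFFFFFF.....)
[5] unlink(a) — c=0 (map F............)
[6] append(c, 1) — c=0,1 (map FF...........)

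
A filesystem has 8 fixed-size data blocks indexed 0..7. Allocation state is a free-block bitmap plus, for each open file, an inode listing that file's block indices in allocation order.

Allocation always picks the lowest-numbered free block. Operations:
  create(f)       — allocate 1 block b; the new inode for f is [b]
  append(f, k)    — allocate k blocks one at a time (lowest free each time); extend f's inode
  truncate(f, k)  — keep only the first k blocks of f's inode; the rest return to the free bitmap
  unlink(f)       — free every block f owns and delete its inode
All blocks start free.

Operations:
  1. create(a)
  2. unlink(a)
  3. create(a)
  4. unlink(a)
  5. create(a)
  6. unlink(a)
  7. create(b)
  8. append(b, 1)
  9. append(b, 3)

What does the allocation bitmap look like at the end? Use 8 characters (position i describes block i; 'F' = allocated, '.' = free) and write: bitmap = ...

bitmap = FFFFF...

  1. create(a)  ⇒  F.......  {a→[0]}
  2. unlink(a)  ⇒  ........  {}
  3. create(a)  ⇒  F.......  {a→[0]}
  4. unlink(a)  ⇒  ........  {}
  5. create(a)  ⇒  F.......  {a→[0]}
  6. unlink(a)  ⇒  ........  {}
  7. create(b)  ⇒  F.......  {b→[0]}
  8. append(b, 1)  ⇒  FF......  {b→[0, 1]}
  9. append(b, 3)  ⇒  FFFFF...  {b→[0, 1, 2, 3, 4]}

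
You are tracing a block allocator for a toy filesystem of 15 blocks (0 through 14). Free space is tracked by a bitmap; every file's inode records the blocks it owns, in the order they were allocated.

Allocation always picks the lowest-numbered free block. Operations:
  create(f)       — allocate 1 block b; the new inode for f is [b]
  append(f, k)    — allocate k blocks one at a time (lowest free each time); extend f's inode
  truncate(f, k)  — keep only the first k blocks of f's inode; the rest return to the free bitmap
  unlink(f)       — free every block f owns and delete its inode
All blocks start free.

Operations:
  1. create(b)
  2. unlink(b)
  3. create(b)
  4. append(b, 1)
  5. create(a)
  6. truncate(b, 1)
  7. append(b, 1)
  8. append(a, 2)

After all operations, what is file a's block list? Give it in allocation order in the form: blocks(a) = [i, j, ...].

after create(b) → b:[0]  free=[F..............]
after unlink(b) →   free=[...............]
after create(b) → b:[0]  free=[F..............]
after append(b, 1) → b:[0, 1]  free=[FF.............]
after create(a) → a:[2], b:[0, 1]  free=[FFF............]
after truncate(b, 1) → a:[2], b:[0]  free=[F.F............]
after append(b, 1) → a:[2], b:[0, 1]  free=[FFF............]
after append(a, 2) → a:[2, 3, 4], b:[0, 1]  free=[FFFFF..........]

blocks(a) = [2, 3, 4]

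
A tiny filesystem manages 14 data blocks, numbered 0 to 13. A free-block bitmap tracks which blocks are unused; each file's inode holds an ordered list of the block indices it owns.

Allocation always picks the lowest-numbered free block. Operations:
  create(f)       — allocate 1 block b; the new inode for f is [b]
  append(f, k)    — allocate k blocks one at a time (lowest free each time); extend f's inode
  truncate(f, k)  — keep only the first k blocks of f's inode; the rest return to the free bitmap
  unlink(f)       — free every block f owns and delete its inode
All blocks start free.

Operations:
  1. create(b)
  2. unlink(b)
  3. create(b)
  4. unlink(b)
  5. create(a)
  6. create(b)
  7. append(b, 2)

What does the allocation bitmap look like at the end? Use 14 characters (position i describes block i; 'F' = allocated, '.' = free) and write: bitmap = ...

after create(b) → b:[0]  free=[F.............]
after unlink(b) →   free=[..............]
after create(b) → b:[0]  free=[F.............]
after unlink(b) →   free=[..............]
after create(a) → a:[0]  free=[F.............]
after create(b) → a:[0], b:[1]  free=[FF............]
after append(b, 2) → a:[0], b:[1, 2, 3]  free=[FFFF..........]

bitmap = FFFF..........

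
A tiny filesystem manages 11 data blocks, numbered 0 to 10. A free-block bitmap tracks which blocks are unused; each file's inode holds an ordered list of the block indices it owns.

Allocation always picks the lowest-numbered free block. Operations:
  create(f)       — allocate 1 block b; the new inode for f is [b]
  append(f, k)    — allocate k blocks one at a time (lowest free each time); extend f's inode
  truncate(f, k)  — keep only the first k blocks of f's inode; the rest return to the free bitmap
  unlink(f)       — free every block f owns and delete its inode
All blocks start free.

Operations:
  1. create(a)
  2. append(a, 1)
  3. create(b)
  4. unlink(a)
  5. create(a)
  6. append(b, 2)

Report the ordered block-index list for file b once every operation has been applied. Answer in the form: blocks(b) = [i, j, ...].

after create(a) → a:[0]  free=[F..........]
after append(a, 1) → a:[0, 1]  free=[FF.........]
after create(b) → a:[0, 1], b:[2]  free=[FFF........]
after unlink(a) → b:[2]  free=[..F........]
after create(a) → a:[0], b:[2]  free=[F.F........]
after append(b, 2) → a:[0], b:[2, 1, 3]  free=[FFFF.......]

blocks(b) = [2, 1, 3]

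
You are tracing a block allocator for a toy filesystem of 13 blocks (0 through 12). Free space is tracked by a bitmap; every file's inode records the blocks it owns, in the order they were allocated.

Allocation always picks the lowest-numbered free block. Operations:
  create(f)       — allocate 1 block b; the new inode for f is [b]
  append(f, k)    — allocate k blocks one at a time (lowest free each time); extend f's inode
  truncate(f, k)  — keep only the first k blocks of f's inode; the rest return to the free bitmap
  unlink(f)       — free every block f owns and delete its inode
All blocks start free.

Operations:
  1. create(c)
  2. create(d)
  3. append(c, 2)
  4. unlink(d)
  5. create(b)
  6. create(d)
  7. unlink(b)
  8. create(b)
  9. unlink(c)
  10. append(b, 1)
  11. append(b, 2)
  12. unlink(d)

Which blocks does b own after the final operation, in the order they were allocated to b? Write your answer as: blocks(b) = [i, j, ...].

[1] create(c) — c=0 (map F............)
[2] create(d) — c=0 d=1 (map FF...........)
[3] append(c, 2) — c=0,2,3 d=1 (map FFFF.........)
[4] unlink(d) — c=0,2,3 (map F.FF.........)
[5] create(b) — b=1 c=0,2,3 (map FFFF.........)
[6] create(d) — b=1 c=0,2,3 d=4 (map FFFFF........)
[7] unlink(b) — c=0,2,3 d=4 (map F.FFF........)
[8] create(b) — b=1 c=0,2,3 d=4 (map FFFFF........)
[9] unlink(c) — b=1 d=4 (map .F..F........)
[10] append(b, 1) — b=1,0 d=4 (map FF..F........)
[11] append(b, 2) — b=1,0,2,3 d=4 (map FFFFF........)
[12] unlink(d) — b=1,0,2,3 (map FFFF.........)

blocks(b) = [1, 0, 2, 3]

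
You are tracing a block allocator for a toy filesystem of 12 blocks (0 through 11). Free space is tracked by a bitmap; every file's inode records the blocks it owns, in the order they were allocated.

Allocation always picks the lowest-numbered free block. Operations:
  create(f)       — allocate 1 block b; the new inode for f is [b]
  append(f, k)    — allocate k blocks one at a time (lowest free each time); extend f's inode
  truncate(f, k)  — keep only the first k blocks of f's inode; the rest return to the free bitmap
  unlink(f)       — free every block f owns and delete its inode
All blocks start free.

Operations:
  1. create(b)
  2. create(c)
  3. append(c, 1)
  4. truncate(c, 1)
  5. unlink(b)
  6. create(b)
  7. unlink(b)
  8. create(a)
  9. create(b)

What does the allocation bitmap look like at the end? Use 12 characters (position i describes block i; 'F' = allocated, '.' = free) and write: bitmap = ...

bitmap = FFF.........

create(b): bitmap=F........... | b=[0]
create(c): bitmap=FF.......... | b=[0] c=[1]
append(c, 1): bitmap=FFF......... | b=[0] c=[1, 2]
truncate(c, 1): bitmap=FF.......... | b=[0] c=[1]
unlink(b): bitmap=.F.......... | c=[1]
create(b): bitmap=FF.......... | b=[0] c=[1]
unlink(b): bitmap=.F.......... | c=[1]
create(a): bitmap=FF.......... | a=[0] c=[1]
create(b): bitmap=FFF......... | a=[0] b=[2] c=[1]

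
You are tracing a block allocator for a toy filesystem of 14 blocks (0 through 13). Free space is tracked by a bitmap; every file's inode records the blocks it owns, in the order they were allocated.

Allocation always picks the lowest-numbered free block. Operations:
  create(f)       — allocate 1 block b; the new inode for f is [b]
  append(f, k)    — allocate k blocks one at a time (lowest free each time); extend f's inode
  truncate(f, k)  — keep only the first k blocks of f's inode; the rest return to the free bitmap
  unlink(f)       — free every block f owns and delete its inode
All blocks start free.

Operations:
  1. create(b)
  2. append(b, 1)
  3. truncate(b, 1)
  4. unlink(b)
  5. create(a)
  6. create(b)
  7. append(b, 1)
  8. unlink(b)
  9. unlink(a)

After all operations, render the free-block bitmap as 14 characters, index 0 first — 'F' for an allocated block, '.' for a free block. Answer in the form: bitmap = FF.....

bitmap = ..............

create(b): bitmap=F............. | b=[0]
append(b, 1): bitmap=FF............ | b=[0, 1]
truncate(b, 1): bitmap=F............. | b=[0]
unlink(b): bitmap=.............. | 
create(a): bitmap=F............. | a=[0]
create(b): bitmap=FF............ | a=[0] b=[1]
append(b, 1): bitmap=FFF........... | a=[0] b=[1, 2]
unlink(b): bitmap=F............. | a=[0]
unlink(a): bitmap=.............. | 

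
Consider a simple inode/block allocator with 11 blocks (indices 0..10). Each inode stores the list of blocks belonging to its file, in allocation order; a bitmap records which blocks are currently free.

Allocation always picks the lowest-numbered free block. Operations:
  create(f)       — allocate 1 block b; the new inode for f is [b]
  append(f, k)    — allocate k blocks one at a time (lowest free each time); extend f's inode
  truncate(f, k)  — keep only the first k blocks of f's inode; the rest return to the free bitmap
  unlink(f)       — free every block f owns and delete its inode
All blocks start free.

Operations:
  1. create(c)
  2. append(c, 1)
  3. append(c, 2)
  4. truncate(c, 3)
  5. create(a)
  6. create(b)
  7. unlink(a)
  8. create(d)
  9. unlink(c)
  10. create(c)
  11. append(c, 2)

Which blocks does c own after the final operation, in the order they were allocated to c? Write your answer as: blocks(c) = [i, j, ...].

blocks(c) = [0, 1, 2]

  1. create(c)  ⇒  F..........  {c→[0]}
  2. append(c, 1)  ⇒  FF.........  {c→[0, 1]}
  3. append(c, 2)  ⇒  FFFF.......  {c→[0, 1, 2, 3]}
  4. truncate(c, 3)  ⇒  FFF........  {c→[0, 1, 2]}
  5. create(a)  ⇒  FFFF.......  {a→[3]; c→[0, 1, 2]}
  6. create(b)  ⇒  FFFFF......  {a→[3]; b→[4]; c→[0, 1, 2]}
  7. unlink(a)  ⇒  FFF.F......  {b→[4]; c→[0, 1, 2]}
  8. create(d)  ⇒  FFFFF......  {b→[4]; c→[0, 1, 2]; d→[3]}
  9. unlink(c)  ⇒  ...FF......  {b→[4]; d→[3]}
  10. create(c)  ⇒  F..FF......  {b→[4]; c→[0]; d→[3]}
  11. append(c, 2)  ⇒  FFFFF......  {b→[4]; c→[0, 1, 2]; d→[3]}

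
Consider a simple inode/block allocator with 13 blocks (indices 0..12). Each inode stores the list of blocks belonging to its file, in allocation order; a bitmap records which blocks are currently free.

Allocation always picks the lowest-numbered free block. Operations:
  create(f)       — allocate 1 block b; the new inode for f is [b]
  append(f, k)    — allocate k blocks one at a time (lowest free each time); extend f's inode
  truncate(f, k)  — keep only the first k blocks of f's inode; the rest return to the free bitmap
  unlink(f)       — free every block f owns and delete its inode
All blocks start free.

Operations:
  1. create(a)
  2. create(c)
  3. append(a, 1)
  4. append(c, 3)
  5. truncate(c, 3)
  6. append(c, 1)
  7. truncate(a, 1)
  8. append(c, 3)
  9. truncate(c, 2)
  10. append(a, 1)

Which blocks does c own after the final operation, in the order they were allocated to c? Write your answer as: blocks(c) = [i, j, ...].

after create(a) → a:[0]  free=[F............]
after create(c) → a:[0], c:[1]  free=[FF...........]
after append(a, 1) → a:[0, 2], c:[1]  free=[FFF..........]
after append(c, 3) → a:[0, 2], c:[1, 3, 4, 5]  free=[FFFFFF.......]
after truncate(c, 3) → a:[0, 2], c:[1, 3, 4]  free=[FFFFF........]
after append(c, 1) → a:[0, 2], c:[1, 3, 4, 5]  free=[FFFFFF.......]
after truncate(a, 1) → a:[0], c:[1, 3, 4, 5]  free=[FF.FFF.......]
after append(c, 3) → a:[0], c:[1, 3, 4, 5, 2, 6, 7]  free=[FFFFFFFF.....]
after truncate(c, 2) → a:[0], c:[1, 3]  free=[FF.F.........]
after append(a, 1) → a:[0, 2], c:[1, 3]  free=[FFFF.........]

blocks(c) = [1, 3]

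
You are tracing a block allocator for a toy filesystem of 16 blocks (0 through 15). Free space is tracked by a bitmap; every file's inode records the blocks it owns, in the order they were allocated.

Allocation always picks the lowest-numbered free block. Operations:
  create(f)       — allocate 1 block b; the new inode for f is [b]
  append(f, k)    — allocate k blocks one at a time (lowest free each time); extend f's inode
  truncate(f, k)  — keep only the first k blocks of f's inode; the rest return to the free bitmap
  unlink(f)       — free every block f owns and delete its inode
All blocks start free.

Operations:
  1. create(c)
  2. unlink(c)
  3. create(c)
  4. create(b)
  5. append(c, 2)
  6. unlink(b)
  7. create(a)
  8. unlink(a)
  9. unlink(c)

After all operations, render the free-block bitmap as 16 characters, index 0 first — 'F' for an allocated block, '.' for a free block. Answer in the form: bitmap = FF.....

[1] create(c) — c=0 (map F...............)
[2] unlink(c) —  (map ................)
[3] create(c) — c=0 (map F...............)
[4] create(b) — b=1 c=0 (map FF..............)
[5] append(c, 2) — b=1 c=0,2,3 (map FFFF............)
[6] unlink(b) — c=0,2,3 (map F.FF............)
[7] create(a) — a=1 c=0,2,3 (map FFFF............)
[8] unlink(a) — c=0,2,3 (map F.FF............)
[9] unlink(c) —  (map ................)

bitmap = ................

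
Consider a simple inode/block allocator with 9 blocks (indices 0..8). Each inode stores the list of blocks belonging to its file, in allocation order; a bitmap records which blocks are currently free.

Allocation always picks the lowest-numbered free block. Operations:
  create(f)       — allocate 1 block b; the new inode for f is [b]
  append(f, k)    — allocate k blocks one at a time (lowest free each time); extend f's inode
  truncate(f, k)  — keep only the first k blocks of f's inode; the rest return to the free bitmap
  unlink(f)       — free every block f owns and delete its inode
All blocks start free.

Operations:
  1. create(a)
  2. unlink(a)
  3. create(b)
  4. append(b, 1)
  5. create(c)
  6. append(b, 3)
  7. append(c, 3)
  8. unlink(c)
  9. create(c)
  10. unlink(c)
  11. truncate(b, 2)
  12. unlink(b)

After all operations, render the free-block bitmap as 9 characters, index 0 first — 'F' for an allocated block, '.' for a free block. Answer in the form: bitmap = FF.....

bitmap = .........

after create(a) → a:[0]  free=[F........]
after unlink(a) →   free=[.........]
after create(b) → b:[0]  free=[F........]
after append(b, 1) → b:[0, 1]  free=[FF.......]
after create(c) → b:[0, 1], c:[2]  free=[FFF......]
after append(b, 3) → b:[0, 1, 3, 4, 5], c:[2]  free=[FFFFFF...]
after append(c, 3) → b:[0, 1, 3, 4, 5], c:[2, 6, 7, 8]  free=[FFFFFFFFF]
after unlink(c) → b:[0, 1, 3, 4, 5]  free=[FF.FFF...]
after create(c) → b:[0, 1, 3, 4, 5], c:[2]  free=[FFFFFF...]
after unlink(c) → b:[0, 1, 3, 4, 5]  free=[FF.FFF...]
after truncate(b, 2) → b:[0, 1]  free=[FF.......]
after unlink(b) →   free=[.........]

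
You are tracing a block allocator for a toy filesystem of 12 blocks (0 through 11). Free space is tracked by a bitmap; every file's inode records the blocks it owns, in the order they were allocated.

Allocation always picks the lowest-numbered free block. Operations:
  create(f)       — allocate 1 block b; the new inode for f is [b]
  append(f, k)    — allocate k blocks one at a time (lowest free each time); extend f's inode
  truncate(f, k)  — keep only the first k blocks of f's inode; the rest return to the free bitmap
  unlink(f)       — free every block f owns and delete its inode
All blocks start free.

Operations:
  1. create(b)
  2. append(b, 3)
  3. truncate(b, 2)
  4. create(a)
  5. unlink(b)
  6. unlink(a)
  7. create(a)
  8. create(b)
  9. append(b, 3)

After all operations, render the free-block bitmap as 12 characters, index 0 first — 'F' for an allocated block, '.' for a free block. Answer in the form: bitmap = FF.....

bitmap = FFFFF.......

after create(b) → b:[0]  free=[F...........]
after append(b, 3) → b:[0, 1, 2, 3]  free=[FFFF........]
after truncate(b, 2) → b:[0, 1]  free=[FF..........]
after create(a) → a:[2], b:[0, 1]  free=[FFF.........]
after unlink(b) → a:[2]  free=[..F.........]
after unlink(a) →   free=[............]
after create(a) → a:[0]  free=[F...........]
after create(b) → a:[0], b:[1]  free=[FF..........]
after append(b, 3) → a:[0], b:[1, 2, 3, 4]  free=[FFFFF.......]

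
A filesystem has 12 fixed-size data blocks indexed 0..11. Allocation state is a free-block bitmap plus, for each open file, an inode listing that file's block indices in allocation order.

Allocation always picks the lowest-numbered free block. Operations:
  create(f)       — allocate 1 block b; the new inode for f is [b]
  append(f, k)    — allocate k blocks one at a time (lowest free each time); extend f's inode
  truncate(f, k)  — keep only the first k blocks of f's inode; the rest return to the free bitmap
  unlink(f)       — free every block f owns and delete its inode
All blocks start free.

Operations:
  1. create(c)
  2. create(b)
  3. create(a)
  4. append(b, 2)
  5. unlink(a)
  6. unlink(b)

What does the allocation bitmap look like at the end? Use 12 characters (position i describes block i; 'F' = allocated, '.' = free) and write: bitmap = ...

bitmap = F...........

[1] create(c) — c=0 (map F...........)
[2] create(b) — b=1 c=0 (map FF..........)
[3] create(a) — a=2 b=1 c=0 (map FFF.........)
[4] append(b, 2) — a=2 b=1,3,4 c=0 (map FFFFF.......)
[5] unlink(a) — b=1,3,4 c=0 (map FF.FF.......)
[6] unlink(b) — c=0 (map F...........)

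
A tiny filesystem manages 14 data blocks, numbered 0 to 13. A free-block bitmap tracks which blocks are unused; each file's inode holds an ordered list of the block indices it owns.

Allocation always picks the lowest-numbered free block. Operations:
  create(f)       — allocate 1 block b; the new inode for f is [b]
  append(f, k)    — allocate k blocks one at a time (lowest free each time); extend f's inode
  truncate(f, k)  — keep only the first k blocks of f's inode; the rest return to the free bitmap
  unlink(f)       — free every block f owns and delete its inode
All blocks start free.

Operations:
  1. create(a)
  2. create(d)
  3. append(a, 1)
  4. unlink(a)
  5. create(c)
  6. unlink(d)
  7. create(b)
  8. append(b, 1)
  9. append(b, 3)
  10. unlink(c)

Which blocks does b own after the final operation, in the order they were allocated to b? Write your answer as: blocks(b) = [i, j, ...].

create(a): bitmap=F............. | a=[0]
create(d): bitmap=FF............ | a=[0] d=[1]
append(a, 1): bitmap=FFF........... | a=[0, 2] d=[1]
unlink(a): bitmap=.F............ | d=[1]
create(c): bitmap=FF............ | c=[0] d=[1]
unlink(d): bitmap=F............. | c=[0]
create(b): bitmap=FF............ | b=[1] c=[0]
append(b, 1): bitmap=FFF........... | b=[1, 2] c=[0]
append(b, 3): bitmap=FFFFFF........ | b=[1, 2, 3, 4, 5] c=[0]
unlink(c): bitmap=.FFFFF........ | b=[1, 2, 3, 4, 5]

blocks(b) = [1, 2, 3, 4, 5]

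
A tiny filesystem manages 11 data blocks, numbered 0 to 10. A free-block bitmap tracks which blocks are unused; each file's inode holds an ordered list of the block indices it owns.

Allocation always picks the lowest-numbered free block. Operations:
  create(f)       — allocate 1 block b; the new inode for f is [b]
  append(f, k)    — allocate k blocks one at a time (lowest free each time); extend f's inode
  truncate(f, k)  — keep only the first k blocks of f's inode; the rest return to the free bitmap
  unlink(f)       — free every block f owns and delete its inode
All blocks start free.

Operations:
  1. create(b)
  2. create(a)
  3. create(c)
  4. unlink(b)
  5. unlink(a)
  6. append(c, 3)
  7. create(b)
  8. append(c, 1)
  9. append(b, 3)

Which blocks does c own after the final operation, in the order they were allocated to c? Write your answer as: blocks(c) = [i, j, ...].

create(b): bitmap=F.......... | b=[0]
create(a): bitmap=FF......... | a=[1] b=[0]
create(c): bitmap=FFF........ | a=[1] b=[0] c=[2]
unlink(b): bitmap=.FF........ | a=[1] c=[2]
unlink(a): bitmap=..F........ | c=[2]
append(c, 3): bitmap=FFFF....... | c=[2, 0, 1, 3]
create(b): bitmap=FFFFF...... | b=[4] c=[2, 0, 1, 3]
append(c, 1): bitmap=FFFFFF..... | b=[4] c=[2, 0, 1, 3, 5]
append(b, 3): bitmap=FFFFFFFFF.. | b=[4, 6, 7, 8] c=[2, 0, 1, 3, 5]

blocks(c) = [2, 0, 1, 3, 5]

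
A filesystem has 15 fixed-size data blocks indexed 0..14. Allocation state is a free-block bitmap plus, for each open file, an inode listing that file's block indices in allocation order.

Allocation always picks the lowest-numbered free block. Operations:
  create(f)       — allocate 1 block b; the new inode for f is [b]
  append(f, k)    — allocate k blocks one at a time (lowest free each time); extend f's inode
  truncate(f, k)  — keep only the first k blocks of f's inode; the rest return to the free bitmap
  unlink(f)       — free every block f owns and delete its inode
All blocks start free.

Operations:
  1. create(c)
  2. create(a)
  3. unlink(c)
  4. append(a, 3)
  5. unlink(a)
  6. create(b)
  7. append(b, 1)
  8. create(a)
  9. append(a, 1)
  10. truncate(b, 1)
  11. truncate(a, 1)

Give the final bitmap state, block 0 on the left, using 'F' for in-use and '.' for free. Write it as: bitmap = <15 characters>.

after create(c) → c:[0]  free=[F..............]
after create(a) → a:[1], c:[0]  free=[FF.............]
after unlink(c) → a:[1]  free=[.F.............]
after append(a, 3) → a:[1, 0, 2, 3]  free=[FFFF...........]
after unlink(a) →   free=[...............]
after create(b) → b:[0]  free=[F..............]
after append(b, 1) → b:[0, 1]  free=[FF.............]
after create(a) → a:[2], b:[0, 1]  free=[FFF............]
after append(a, 1) → a:[2, 3], b:[0, 1]  free=[FFFF...........]
after truncate(b, 1) → a:[2, 3], b:[0]  free=[F.FF...........]
after truncate(a, 1) → a:[2], b:[0]  free=[F.F............]

bitmap = F.F............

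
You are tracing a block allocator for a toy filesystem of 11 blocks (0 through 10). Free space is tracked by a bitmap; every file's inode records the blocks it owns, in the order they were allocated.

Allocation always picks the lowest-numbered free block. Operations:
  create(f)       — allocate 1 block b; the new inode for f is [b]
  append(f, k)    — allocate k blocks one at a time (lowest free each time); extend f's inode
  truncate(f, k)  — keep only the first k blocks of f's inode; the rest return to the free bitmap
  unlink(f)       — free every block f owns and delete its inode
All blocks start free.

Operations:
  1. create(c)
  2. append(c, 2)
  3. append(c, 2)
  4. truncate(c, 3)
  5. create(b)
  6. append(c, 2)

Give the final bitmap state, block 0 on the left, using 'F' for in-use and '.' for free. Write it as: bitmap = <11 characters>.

  1. create(c)  ⇒  F..........  {c→[0]}
  2. append(c, 2)  ⇒  FFF........  {c→[0, 1, 2]}
  3. append(c, 2)  ⇒  FFFFF......  {c→[0, 1, 2, 3, 4]}
  4. truncate(c, 3)  ⇒  FFF........  {c→[0, 1, 2]}
  5. create(b)  ⇒  FFFF.......  {b→[3]; c→[0, 1, 2]}
  6. append(c, 2)  ⇒  FFFFFF.....  {b→[3]; c→[0, 1, 2, 4, 5]}

bitmap = FFFFFF.....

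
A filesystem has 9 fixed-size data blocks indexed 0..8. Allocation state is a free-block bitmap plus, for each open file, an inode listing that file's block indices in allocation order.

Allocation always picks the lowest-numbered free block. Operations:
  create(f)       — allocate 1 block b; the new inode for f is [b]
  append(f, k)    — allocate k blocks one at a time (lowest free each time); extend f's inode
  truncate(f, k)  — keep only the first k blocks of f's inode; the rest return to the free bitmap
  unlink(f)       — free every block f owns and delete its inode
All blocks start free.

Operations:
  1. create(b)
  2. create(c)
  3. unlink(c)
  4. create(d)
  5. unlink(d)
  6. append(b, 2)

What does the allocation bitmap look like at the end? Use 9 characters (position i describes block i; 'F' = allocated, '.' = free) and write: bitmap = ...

[1] create(b) — b=0 (map F........)
[2] create(c) — b=0 c=1 (map FF.......)
[3] unlink(c) — b=0 (map F........)
[4] create(d) — b=0 d=1 (map FF.......)
[5] unlink(d) — b=0 (map F........)
[6] append(b, 2) — b=0,1,2 (map FFF......)

bitmap = FFF......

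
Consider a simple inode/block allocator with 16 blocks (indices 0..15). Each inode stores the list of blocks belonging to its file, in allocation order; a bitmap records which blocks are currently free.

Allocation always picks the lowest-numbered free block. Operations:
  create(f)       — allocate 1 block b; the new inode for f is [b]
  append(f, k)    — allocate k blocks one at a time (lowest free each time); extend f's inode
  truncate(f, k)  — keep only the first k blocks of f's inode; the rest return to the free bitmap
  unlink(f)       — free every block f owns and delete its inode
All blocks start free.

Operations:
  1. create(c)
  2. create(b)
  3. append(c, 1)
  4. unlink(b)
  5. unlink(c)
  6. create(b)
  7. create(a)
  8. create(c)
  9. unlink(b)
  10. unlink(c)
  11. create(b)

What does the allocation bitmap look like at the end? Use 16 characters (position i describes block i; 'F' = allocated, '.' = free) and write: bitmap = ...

bitmap = FF..............

  1. create(c)  ⇒  F...............  {c→[0]}
  2. create(b)  ⇒  FF..............  {b→[1]; c→[0]}
  3. append(c, 1)  ⇒  FFF.............  {b→[1]; c→[0, 2]}
  4. unlink(b)  ⇒  F.F.............  {c→[0, 2]}
  5. unlink(c)  ⇒  ................  {}
  6. create(b)  ⇒  F...............  {b→[0]}
  7. create(a)  ⇒  FF..............  {a→[1]; b→[0]}
  8. create(c)  ⇒  FFF.............  {a→[1]; b→[0]; c→[2]}
  9. unlink(b)  ⇒  .FF.............  {a→[1]; c→[2]}
  10. unlink(c)  ⇒  .F..............  {a→[1]}
  11. create(b)  ⇒  FF..............  {a→[1]; b→[0]}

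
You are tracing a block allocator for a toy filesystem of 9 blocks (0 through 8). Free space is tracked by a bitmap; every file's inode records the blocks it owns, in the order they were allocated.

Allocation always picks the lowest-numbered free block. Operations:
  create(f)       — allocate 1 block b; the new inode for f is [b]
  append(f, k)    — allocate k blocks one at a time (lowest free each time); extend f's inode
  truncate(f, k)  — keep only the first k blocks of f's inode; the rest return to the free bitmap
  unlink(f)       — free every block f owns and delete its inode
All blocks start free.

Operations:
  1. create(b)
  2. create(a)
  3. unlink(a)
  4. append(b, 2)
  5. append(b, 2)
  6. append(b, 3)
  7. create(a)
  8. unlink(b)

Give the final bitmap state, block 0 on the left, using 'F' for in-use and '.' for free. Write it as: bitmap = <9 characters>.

  1. create(b)  ⇒  F........  {b→[0]}
  2. create(a)  ⇒  FF.......  {a→[1]; b→[0]}
  3. unlink(a)  ⇒  F........  {b→[0]}
  4. append(b, 2)  ⇒  FFF......  {b→[0, 1, 2]}
  5. append(b, 2)  ⇒  FFFFF....  {b→[0, 1, 2, 3, 4]}
  6. append(b, 3)  ⇒  FFFFFFFF.  {b→[0, 1, 2, 3, 4, 5, 6, 7]}
  7. create(a)  ⇒  FFFFFFFFF  {a→[8]; b→[0, 1, 2, 3, 4, 5, 6, 7]}
  8. unlink(b)  ⇒  ........F  {a→[8]}

bitmap = ........F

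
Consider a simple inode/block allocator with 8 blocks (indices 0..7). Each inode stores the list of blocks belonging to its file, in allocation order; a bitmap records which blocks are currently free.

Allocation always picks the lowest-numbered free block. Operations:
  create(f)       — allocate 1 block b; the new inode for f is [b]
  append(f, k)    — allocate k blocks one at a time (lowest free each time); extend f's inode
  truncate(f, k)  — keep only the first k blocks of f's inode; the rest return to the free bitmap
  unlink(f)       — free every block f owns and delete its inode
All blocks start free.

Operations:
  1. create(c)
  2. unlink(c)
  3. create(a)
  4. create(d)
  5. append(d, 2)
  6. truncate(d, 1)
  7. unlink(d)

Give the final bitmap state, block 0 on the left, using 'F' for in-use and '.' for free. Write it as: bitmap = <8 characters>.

[1] create(c) — c=0 (map F.......)
[2] unlink(c) —  (map ........)
[3] create(a) — a=0 (map F.......)
[4] create(d) — a=0 d=1 (map FF......)
[5] append(d, 2) — a=0 d=1,2,3 (map FFFF....)
[6] truncate(d, 1) — a=0 d=1 (map FF......)
[7] unlink(d) — a=0 (map F.......)

bitmap = F.......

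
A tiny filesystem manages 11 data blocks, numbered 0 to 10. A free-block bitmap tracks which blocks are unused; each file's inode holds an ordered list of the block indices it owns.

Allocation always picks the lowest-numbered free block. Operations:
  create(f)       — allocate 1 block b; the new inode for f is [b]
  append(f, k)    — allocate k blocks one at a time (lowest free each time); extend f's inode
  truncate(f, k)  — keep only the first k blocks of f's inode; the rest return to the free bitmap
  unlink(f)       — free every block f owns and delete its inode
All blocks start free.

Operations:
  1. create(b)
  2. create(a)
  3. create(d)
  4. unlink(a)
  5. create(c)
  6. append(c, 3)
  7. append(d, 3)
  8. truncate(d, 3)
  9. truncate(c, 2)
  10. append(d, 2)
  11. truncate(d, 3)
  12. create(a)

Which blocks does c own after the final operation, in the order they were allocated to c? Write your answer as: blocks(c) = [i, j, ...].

blocks(c) = [1, 3]

create(b): bitmap=F.......... | b=[0]
create(a): bitmap=FF......... | a=[1] b=[0]
create(d): bitmap=FFF........ | a=[1] b=[0] d=[2]
unlink(a): bitmap=F.F........ | b=[0] d=[2]
create(c): bitmap=FFF........ | b=[0] c=[1] d=[2]
append(c, 3): bitmap=FFFFFF..... | b=[0] c=[1, 3, 4, 5] d=[2]
append(d, 3): bitmap=FFFFFFFFF.. | b=[0] c=[1, 3, 4, 5] d=[2, 6, 7, 8]
truncate(d, 3): bitmap=FFFFFFFF... | b=[0] c=[1, 3, 4, 5] d=[2, 6, 7]
truncate(c, 2): bitmap=FFFF..FF... | b=[0] c=[1, 3] d=[2, 6, 7]
append(d, 2): bitmap=FFFFFFFF... | b=[0] c=[1, 3] d=[2, 6, 7, 4, 5]
truncate(d, 3): bitmap=FFFF..FF... | b=[0] c=[1, 3] d=[2, 6, 7]
create(a): bitmap=FFFFF.FF... | a=[4] b=[0] c=[1, 3] d=[2, 6, 7]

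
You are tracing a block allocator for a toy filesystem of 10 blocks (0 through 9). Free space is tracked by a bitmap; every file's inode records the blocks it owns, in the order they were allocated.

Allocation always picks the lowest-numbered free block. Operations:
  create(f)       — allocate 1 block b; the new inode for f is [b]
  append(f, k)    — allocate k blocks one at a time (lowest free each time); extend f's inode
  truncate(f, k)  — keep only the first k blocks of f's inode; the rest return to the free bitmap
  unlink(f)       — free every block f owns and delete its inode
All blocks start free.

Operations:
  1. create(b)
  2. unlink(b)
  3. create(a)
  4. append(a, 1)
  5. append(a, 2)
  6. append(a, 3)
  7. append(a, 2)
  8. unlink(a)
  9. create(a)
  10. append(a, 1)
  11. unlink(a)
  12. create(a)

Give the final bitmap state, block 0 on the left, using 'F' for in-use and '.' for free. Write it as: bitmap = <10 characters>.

bitmap = F.........

[1] create(b) — b=0 (map F.........)
[2] unlink(b) —  (map ..........)
[3] create(a) — a=0 (map F.........)
[4] append(a, 1) — a=0,1 (map FF........)
[5] append(a, 2) — a=0,1,2,3 (map FFFF......)
[6] append(a, 3) — a=0,1,2,3,4,5,6 (map FFFFFFF...)
[7] append(a, 2) — a=0,1,2,3,4,5,6,7,8 (map FFFFFFFFF.)
[8] unlink(a) —  (map ..........)
[9] create(a) — a=0 (map F.........)
[10] append(a, 1) — a=0,1 (map FF........)
[11] unlink(a) —  (map ..........)
[12] create(a) — a=0 (map F.........)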